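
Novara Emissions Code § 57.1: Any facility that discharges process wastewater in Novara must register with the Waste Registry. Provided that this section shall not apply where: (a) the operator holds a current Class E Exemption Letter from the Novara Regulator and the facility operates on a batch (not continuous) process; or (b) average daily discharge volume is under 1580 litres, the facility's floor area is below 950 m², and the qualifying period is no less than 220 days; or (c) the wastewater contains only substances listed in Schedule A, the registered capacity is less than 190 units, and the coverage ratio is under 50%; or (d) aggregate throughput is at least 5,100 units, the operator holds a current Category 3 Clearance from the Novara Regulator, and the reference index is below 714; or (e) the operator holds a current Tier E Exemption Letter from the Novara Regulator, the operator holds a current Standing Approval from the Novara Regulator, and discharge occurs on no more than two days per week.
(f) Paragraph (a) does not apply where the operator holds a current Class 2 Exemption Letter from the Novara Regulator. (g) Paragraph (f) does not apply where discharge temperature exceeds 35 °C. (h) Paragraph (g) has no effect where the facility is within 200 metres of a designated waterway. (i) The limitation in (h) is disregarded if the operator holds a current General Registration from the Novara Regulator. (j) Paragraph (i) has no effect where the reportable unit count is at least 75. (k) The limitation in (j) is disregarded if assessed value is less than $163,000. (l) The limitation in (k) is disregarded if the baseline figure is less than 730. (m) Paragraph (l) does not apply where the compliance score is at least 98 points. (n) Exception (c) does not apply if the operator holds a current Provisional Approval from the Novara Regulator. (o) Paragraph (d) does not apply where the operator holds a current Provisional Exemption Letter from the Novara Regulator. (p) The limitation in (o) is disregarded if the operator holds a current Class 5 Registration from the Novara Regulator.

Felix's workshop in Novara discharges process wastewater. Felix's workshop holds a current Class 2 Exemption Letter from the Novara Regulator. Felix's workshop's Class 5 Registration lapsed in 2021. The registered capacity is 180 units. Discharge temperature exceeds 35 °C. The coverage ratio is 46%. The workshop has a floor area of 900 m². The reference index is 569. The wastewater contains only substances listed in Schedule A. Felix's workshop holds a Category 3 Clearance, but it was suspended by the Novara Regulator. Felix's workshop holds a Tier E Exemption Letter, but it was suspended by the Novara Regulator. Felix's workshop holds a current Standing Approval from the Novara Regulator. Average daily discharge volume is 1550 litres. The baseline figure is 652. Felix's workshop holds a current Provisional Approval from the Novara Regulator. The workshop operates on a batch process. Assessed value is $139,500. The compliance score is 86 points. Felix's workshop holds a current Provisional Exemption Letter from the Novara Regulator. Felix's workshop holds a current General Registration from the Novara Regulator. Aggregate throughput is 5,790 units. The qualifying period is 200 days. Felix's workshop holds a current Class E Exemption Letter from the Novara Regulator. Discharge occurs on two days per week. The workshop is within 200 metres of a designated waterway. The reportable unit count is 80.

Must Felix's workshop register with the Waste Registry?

Yes — Felix's workshop must register with the Waste Registry.

All of (a)'s requirements are met (a current Class E Exemption Letter is held; the facility operates on a batch process). Turning to paragraphs (f)–(m): (f) operates against (a): a current Class 2 Exemption Letter is held. (g) would limit (f) — discharge temperature exceeds 35 °C — but (h) sets (g) aside: (h) is engaged — the workshop is within 200 m of a designated waterway. (i) is engaged (a current General Registration is held), but is itself disapplied by (j): (j) operates — the reportable unit count is 80, meeting the 75 threshold. (k) operates (assessed value is $139,500, less than the $163,000 limit), but yields to (l): (l) operates against (k): the baseline figure is 652, less than the 730 limit. (m) does not operate here (the compliance score is 86 points, short of 98 points), so (l) stands. Exception (a) does not apply.
Exception (b) does not apply: the qualifying period is 200 days, short of 220 days.
Exception (c)'s conditions are all satisfied: the wastewater is Schedule-A-only; the registered capacity is 180 units, less than the 190 units limit; the coverage ratio is 46%, under the 50% limit. But: (n) operates against (c): a current Provisional Approval is held. (c) is therefore removed.
Exception (d) fails — the Category 3 Clearance is not current.
Exception (e) fails — the Tier E Exemption Letter is not current.
No exception displaces § 57.1.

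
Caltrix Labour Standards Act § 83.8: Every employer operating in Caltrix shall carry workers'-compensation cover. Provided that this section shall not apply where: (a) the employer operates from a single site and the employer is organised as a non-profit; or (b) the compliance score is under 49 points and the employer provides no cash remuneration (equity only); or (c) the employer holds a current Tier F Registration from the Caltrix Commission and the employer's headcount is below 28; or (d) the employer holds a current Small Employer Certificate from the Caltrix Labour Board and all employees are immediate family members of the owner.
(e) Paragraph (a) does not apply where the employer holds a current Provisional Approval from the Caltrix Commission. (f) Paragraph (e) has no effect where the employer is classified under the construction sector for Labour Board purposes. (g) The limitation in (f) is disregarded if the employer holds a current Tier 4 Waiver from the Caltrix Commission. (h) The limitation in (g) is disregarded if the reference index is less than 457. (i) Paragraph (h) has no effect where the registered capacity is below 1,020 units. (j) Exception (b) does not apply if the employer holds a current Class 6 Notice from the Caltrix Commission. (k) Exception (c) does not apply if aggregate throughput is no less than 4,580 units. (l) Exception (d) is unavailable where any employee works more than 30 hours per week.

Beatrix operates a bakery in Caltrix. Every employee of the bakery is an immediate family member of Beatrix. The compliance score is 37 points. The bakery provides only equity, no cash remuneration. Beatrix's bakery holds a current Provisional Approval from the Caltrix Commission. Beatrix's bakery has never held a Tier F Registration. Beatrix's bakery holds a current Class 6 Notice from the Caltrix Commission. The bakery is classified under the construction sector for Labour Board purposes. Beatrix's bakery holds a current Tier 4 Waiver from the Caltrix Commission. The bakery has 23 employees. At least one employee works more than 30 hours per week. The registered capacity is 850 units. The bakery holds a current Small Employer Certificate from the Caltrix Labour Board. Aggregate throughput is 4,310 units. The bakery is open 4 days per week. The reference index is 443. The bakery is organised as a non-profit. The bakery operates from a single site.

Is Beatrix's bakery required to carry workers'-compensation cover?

All of (a)'s requirements are met (the employer operates from a single site; the employer is a non-profit). But: (e) is triggered — a current Provisional Approval is held. (f) would limit (e) — the bakery is classified under the construction sector — but (g) sets (f) aside: (g) is triggered — a current Tier 4 Waiver is held. (h) would limit (g) — the reference index is 443, less than the 457 limit — but (i) sets (h) aside: (i) operates against (h): the registered capacity is 850 units, below the 1,020 units limit. So (a) is unavailable.
Exception (b)'s conditions are all satisfied: the compliance score is 37 points, under the 49 points limit; remuneration is equity-only. Turning to paragraph (j): (j) is triggered — a current Class 6 Notice is held. (b) is therefore removed.
Exception (c) fails — there is no Tier F Registration in force.
Exception (d)'s conditions are all satisfied: a current Small Employer Certificate is held; every employee is an immediate family member. But applying paragraph (l): (l) operates against (d): at least one employee exceeds 30 hours/week. (d) is therefore removed.
No exception displaces § 83.8.

Yes — Beatrix's bakery must carry workers'-compensation cover.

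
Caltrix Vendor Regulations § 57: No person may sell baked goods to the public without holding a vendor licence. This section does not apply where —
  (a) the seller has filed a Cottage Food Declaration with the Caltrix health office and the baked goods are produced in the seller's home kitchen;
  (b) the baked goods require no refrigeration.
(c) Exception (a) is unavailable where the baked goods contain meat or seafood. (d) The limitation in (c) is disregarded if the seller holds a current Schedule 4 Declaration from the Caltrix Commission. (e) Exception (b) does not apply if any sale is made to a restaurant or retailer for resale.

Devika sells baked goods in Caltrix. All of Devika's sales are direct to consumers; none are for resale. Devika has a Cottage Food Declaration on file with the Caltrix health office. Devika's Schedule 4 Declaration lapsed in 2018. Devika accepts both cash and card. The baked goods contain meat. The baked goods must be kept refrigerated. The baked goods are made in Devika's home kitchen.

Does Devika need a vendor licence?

Exception (a)'s conditions are all satisfied: a Cottage Food Declaration is on file; the baked goods are home-kitchen produced. However, paragraphs (c)–(d) must be considered: (c) operates against (a): the baked goods contain meat. (d), which would lift (c), is not engaged — there is no Schedule 4 Declaration in force. So (a) is unavailable.
Exception (b) requires that the baked goods require no refrigeration; but the baked goods require refrigeration, so (b) is unavailable.
No exception is made out. Devika falls within the general rule.

Yes — Devika must hold a vendor licence.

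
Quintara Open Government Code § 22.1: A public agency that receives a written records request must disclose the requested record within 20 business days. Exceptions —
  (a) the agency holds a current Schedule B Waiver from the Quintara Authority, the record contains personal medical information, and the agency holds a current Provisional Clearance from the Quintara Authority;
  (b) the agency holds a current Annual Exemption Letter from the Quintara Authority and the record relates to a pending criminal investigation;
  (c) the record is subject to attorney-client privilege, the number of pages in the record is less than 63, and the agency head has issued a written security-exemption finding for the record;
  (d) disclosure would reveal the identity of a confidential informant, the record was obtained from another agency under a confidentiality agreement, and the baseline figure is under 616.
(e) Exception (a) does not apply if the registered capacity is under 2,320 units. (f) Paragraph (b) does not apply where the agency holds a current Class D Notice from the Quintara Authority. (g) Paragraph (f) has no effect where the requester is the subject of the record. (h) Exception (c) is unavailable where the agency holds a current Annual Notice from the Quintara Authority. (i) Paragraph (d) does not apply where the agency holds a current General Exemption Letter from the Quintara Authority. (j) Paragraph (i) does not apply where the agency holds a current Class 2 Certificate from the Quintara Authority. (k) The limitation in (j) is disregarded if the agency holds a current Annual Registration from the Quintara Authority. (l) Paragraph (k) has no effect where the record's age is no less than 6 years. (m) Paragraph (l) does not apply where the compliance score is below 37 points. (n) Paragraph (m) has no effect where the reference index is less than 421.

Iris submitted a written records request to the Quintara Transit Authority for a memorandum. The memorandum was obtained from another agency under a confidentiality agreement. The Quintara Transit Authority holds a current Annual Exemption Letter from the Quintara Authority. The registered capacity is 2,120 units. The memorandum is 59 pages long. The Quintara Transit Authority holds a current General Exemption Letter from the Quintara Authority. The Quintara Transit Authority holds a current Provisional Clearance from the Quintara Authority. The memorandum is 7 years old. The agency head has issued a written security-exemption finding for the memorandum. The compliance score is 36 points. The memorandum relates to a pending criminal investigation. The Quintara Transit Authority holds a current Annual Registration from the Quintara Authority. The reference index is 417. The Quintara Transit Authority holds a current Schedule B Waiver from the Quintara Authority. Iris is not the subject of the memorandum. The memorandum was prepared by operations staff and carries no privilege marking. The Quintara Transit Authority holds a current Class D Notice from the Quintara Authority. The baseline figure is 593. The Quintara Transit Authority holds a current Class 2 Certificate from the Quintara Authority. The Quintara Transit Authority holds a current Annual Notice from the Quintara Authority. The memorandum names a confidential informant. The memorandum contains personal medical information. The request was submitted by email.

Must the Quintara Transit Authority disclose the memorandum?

No — exception (d) applies; the Quintara Transit Authority is not required to disclose the memorandum.

All of (a)'s requirements are met (a current Schedule B Waiver is held; the memorandum contains personal medical information; a current Provisional Clearance is held). But applying paragraph (e): (e) operates — the registered capacity is 2,120 units, under the 2,320 units limit. Exception (a) does not apply.
All of (b)'s requirements are met (a current Annual Exemption Letter is held; the memorandum relates to a pending investigation). But applying paragraphs (f)–(g): (f) is engaged — a current Class D Notice is held. (g), which would lift (f), is not engaged — Iris is not the subject of the memorandum. So (b) is unavailable.
Exception (c) fails — the memorandum carries no privilege marking.
Exception (d): the memorandum names a confidential informant; the memorandum was obtained under a confidentiality agreement; the baseline figure is 593, under the 616 limit — every condition holds. Under paragraphs (i)–(n): (i) would limit (d) — a current General Exemption Letter is held — but (j) sets (i) aside: (j) operates — a current Class 2 Certificate is held. (k) applies (a current Annual Registration is held), but yields to (l): (l) operates against (k): the record's age is 7 years, meeting the 6 years threshold. (m) operates (the compliance score is 36 points, below the 37 points limit), but is itself disapplied by (n): (n) applies — the reference index is 417, less than the 421 limit. So (d) applies.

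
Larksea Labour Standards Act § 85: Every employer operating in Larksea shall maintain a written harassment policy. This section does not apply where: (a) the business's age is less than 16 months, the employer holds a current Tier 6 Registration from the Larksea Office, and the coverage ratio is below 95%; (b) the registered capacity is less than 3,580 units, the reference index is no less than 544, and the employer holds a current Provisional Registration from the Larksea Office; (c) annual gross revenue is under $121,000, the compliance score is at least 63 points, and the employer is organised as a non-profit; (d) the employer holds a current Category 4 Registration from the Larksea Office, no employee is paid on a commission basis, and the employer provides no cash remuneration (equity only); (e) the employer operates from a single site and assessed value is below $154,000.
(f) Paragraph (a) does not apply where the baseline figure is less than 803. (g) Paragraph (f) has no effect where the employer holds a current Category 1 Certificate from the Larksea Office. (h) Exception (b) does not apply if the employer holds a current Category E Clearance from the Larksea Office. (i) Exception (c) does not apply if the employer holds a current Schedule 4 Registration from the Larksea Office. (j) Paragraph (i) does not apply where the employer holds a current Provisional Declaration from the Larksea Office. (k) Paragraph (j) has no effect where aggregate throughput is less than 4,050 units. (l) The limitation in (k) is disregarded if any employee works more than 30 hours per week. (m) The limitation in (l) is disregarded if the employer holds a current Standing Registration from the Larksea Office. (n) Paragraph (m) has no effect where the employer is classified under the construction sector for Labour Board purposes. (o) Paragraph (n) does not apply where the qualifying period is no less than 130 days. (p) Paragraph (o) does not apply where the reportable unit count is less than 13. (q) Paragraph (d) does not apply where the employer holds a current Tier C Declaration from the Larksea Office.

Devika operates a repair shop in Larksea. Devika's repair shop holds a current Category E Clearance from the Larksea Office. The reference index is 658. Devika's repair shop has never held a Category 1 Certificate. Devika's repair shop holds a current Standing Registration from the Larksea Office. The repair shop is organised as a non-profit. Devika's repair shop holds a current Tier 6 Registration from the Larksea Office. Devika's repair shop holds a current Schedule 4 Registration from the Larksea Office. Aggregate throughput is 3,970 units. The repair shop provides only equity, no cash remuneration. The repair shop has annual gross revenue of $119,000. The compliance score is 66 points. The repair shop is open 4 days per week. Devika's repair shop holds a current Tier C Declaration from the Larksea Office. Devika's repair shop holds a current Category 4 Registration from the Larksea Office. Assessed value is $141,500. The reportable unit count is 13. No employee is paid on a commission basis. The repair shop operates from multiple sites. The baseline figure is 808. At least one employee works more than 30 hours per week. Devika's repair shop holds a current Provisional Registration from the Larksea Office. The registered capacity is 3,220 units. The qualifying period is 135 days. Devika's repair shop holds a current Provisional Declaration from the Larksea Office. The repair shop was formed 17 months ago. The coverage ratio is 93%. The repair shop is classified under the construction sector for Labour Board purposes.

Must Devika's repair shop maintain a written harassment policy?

Exception (a) fails — the business's age is 17 months, not less than 16 months.
Exception (b) is satisfied on its face — the registered capacity is 3,220 units, less than the 3,580 units limit; the reference index is 658, meeting the 544 threshold; a current Provisional Registration is held. However, paragraph (h) must be considered: (h) operates — a current Category E Clearance is held. (b) is therefore removed.
All of (c)'s requirements are met (annual gross revenue is $119,000, under the $121,000 limit; the compliance score is 66 points, meeting the 63 points threshold; the employer is a non-profit). But: (i) operates against (c): a current Schedule 4 Registration is held. (j) would limit (i) — a current Provisional Declaration is held — but (k) sets (j) aside: (k) operates against (j): aggregate throughput is 3,970 units, less than the 4,050 units limit. (l) would limit (k) — at least one employee exceeds 30 hours/week — but (m) sets (l) aside: (m) operates against (l): a current Standing Registration is held. (n) would limit (m) — the repair shop is classified under the construction sector — but (o) sets (n) aside: (o) operates against (n): the qualifying period is 135 days, meeting the 130 days threshold. (p) is not engaged (the reportable unit count is 13, not less than 13), so (o) stands. (c) is therefore removed.
Exception (d)'s conditions are all satisfied: a current Category 4 Registration is held; no employee is paid on commission; remuneration is equity-only. Turning to paragraph (q): (q) is triggered — a current Tier C Declaration is held. Exception (d) does not apply.
Exception (e) requires that the employer operates from a single site; but the employer operates from multiple sites, so (e) is unavailable.
Every exception is unavailable, so the rule governs.

Yes — Devika's repair shop must maintain a written harassment policy.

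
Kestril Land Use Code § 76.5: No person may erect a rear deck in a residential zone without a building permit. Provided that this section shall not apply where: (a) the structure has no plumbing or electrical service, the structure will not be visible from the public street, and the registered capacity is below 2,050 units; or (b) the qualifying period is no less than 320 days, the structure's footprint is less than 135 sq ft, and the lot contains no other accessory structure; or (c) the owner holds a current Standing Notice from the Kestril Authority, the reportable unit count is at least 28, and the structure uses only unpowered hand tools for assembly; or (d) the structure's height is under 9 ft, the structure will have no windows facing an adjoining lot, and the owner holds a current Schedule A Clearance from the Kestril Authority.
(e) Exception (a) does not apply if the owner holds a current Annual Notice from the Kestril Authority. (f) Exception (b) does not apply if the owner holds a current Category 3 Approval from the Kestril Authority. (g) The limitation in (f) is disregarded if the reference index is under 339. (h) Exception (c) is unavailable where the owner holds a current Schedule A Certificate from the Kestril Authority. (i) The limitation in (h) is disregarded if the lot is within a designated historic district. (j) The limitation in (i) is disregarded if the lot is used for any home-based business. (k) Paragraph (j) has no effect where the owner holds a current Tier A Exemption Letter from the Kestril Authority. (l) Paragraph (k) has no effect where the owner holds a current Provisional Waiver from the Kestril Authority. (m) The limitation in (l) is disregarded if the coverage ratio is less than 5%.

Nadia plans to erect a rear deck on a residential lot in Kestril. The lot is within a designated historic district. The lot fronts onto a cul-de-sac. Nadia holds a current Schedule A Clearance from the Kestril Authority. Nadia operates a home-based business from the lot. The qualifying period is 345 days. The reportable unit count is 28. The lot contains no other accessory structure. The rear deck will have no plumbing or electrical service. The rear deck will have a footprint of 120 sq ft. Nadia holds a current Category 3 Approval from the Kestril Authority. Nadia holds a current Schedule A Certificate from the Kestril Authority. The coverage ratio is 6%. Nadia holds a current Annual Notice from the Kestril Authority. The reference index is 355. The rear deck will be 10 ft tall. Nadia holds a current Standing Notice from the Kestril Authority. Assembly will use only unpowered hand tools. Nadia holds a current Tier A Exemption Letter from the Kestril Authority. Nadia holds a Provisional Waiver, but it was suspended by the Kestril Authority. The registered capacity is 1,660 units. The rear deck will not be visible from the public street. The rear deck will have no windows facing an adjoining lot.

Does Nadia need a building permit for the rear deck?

No — exception (c) applies; Nadia does not need a building permit.

Exception (a)'s conditions are all satisfied: there is no plumbing or electrical service; the structure will not be visible from the street; the registered capacity is 1,660 units, below the 2,050 units limit. But: (e) operates against (a): a current Annual Notice is held. Exception (a) does not apply.
Exception (b) is satisfied on its face — the qualifying period is 345 days, meeting the 320 days threshold; the structure's footprint is 120 sq ft, less than the 135 sq ft limit; the lot has no other accessory structure. But: (f) operates — a current Category 3 Approval is held. (g), which would lift (f), is not engaged — the reference index is 355, not under 339. Exception (b) does not apply.
Exception (c): a current Standing Notice is held; the reportable unit count is 28, meeting the 28 threshold; assembly uses only hand tools — every condition holds. Applying paragraphs (h)–(m): (h) is triggered (a current Schedule A Certificate is held), but is displaced by (i): (i) is triggered — the lot is in a historic district. (j) would limit (i) — a home-based business operates on the lot — but (k) sets (j) aside: (k) operates against (j): a current Tier A Exemption Letter is held. (l) does not operate here (the Provisional Waiver is not current), so (k) stands. (c) remains available.
Exception (d) does not apply: the structure's height is 10 ft, not under 9 ft.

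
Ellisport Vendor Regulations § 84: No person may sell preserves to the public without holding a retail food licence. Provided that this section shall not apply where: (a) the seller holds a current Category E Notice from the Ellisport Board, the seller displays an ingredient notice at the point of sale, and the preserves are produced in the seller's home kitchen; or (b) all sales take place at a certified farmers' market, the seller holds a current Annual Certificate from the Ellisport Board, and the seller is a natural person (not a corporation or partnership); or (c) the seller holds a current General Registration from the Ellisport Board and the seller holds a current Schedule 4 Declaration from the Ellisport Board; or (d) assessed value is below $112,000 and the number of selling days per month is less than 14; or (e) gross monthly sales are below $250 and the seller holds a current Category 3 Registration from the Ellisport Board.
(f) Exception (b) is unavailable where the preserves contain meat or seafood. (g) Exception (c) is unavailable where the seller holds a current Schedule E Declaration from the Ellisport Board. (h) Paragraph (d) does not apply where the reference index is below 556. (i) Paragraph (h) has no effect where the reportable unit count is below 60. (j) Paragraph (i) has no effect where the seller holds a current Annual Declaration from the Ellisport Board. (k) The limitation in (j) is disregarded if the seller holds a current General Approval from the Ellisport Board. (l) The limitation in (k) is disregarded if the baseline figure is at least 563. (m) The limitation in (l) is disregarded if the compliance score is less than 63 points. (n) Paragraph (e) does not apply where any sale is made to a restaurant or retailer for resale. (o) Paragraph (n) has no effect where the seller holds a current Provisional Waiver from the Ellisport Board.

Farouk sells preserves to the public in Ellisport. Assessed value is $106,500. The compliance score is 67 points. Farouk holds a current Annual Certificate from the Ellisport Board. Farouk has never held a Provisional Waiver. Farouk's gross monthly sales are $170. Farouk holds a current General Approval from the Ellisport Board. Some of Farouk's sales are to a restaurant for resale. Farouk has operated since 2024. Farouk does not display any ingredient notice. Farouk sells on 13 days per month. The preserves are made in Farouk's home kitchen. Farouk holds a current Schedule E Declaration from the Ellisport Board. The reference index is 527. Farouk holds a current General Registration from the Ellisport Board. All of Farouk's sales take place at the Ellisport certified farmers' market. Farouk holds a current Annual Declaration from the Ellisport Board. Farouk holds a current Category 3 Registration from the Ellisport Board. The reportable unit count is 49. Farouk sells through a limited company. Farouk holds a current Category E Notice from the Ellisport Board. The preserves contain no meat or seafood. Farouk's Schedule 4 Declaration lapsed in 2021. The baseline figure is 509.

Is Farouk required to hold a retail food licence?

Exception (a) fails — no ingredient notice is displayed.
Exception (b) does not apply: the seller operates through a limited company.
Exception (c) fails — no current Schedule 4 Declaration is held.
Exception (d)'s conditions are all satisfied: assessed value is $106,500, below the $112,000 limit; the number of selling days per month is 13, less than the 14 limit. Considering the limiting provisions: (h) would limit (d) — the reference index is 527, below the 556 limit — but (i) sets (h) aside: (i) operates against (h): the reportable unit count is 49, below the 60 limit. (j) would limit (i) — a current Annual Declaration is held — but (k) sets (j) aside: (k) operates against (j): a current General Approval is held. (l) is not triggered (the baseline figure is 509, short of 563), so (k) stands. So (d) applies.
All of (e)'s requirements are met (gross monthly sales are $170, below the $250 limit; a current Category 3 Registration is held). But applying paragraphs (n)–(o): (n) is triggered — some sales are to a restaurant for resale. (o), which would lift (n), is not engaged — the Provisional Waiver is not current. (e) is therefore removed.

No — exception (d) applies; Farouk is not required to hold a retail food licence.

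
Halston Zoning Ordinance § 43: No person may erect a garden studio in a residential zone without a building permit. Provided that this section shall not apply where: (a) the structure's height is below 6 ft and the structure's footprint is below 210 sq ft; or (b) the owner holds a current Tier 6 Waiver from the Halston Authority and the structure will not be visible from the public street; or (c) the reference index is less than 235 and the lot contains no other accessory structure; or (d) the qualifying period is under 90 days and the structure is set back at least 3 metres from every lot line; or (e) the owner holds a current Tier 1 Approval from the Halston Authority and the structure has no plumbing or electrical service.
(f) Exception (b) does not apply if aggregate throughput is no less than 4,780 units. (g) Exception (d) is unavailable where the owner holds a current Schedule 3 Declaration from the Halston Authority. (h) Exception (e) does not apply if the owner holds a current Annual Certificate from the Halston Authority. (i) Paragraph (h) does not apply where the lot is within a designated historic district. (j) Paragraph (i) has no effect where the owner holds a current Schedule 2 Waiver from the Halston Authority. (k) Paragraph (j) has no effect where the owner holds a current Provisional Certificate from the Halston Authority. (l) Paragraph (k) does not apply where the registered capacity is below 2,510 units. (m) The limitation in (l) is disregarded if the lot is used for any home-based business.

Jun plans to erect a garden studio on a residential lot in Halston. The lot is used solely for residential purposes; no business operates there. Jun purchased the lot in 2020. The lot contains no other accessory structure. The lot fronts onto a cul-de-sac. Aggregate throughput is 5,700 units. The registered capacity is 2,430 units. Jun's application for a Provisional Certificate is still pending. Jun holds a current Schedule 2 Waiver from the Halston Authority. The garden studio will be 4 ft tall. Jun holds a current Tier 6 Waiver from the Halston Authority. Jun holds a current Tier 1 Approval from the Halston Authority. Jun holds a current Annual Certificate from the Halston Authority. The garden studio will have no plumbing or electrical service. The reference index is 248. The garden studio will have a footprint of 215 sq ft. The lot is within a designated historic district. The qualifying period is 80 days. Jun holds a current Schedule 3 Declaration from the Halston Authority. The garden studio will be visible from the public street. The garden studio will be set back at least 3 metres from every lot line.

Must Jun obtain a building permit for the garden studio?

Exception (a) fails — the structure's footprint is 215 sq ft, not below 210 sq ft.
Exception (b) fails — the structure will be visible from the street.
Exception (c) fails — the reference index is 248, not less than 235.
All of (d)'s requirements are met (the qualifying period is 80 days, under the 90 days limit; the setback is at least 3 m on every side). But applying paragraph (g): (g) applies — a current Schedule 3 Declaration is held. So (d) is unavailable.
Exception (e) is satisfied on its face — a current Tier 1 Approval is held; there is no plumbing or electrical service. But: (h) operates against (e): a current Annual Certificate is held. (i) applies (the lot is in a historic district), but is displaced by (j): (j) applies — a current Schedule 2 Waiver is held. (k), which would lift (j), is not engaged — the Provisional Certificate is not current. So (e) is unavailable.
Every exception is unavailable, so the rule governs.

Yes — Jun must obtain a building permit.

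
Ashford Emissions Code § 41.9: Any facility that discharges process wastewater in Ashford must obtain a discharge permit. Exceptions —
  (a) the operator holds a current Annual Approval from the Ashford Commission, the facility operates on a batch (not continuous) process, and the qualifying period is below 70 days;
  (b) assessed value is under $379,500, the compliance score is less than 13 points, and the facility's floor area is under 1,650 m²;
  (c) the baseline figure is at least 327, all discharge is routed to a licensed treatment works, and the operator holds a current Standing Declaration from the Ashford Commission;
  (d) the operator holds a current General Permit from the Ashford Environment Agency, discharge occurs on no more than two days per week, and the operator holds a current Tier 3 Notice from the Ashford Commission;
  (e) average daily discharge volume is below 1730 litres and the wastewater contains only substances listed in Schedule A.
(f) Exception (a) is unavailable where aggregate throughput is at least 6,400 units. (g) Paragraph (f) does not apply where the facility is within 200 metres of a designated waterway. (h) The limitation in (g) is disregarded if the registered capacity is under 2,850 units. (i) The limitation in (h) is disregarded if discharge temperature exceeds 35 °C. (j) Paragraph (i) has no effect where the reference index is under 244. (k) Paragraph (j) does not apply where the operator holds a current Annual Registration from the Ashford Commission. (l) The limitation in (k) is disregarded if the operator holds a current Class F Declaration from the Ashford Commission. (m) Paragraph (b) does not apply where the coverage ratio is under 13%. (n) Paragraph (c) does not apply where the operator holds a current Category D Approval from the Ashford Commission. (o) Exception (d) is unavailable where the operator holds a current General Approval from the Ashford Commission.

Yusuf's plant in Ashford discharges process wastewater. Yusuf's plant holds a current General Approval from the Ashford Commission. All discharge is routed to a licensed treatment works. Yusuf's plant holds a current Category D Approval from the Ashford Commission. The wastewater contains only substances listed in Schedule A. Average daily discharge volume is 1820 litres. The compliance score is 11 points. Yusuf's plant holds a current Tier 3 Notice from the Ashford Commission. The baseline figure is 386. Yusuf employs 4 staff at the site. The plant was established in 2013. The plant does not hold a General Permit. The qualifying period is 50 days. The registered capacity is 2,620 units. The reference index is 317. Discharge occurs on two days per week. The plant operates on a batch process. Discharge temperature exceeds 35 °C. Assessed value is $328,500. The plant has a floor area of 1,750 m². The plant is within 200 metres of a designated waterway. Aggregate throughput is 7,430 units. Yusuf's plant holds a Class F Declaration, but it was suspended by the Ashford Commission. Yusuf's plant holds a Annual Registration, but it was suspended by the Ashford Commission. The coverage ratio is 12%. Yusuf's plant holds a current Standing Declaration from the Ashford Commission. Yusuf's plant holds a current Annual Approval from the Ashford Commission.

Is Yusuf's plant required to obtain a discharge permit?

No — exception (a) applies; Yusuf's plant is not required to obtain a discharge permit.

All of (a)'s requirements are met (a current Annual Approval is held; the facility operates on a batch process; the qualifying period is 50 days, below the 70 days limit). Considering the limiting provisions: (f) is triggered (aggregate throughput is 7,430 units, meeting the 6,400 units threshold), but is displaced by (g): (g) operates — the plant is within 200 m of a designated waterway. (h) is engaged (the registered capacity is 2,620 units, under the 2,850 units limit), but is set aside by (i): (i) operates against (h): discharge temperature exceeds 35 °C. (j), which would lift (i), is not triggered — the reference index is 317, not under 244. (a) remains available.
Exception (b) fails — the facility's floor area is 1,750 m², not under 1,650 m².
Exception (c)'s conditions are all satisfied: the baseline figure is 386, meeting the 327 threshold; discharge is routed to a licensed treatment works; a current Standing Declaration is held. But: (n) operates — a current Category D Approval is held. Exception (c) does not apply.
Exception (d) requires that the operator holds a current General Permit from the Ashford Environment Agency; but no General Permit is held, so (d) is unavailable.
Exception (e) fails — average daily discharge volume is 1820 litres, not below 1730 litres.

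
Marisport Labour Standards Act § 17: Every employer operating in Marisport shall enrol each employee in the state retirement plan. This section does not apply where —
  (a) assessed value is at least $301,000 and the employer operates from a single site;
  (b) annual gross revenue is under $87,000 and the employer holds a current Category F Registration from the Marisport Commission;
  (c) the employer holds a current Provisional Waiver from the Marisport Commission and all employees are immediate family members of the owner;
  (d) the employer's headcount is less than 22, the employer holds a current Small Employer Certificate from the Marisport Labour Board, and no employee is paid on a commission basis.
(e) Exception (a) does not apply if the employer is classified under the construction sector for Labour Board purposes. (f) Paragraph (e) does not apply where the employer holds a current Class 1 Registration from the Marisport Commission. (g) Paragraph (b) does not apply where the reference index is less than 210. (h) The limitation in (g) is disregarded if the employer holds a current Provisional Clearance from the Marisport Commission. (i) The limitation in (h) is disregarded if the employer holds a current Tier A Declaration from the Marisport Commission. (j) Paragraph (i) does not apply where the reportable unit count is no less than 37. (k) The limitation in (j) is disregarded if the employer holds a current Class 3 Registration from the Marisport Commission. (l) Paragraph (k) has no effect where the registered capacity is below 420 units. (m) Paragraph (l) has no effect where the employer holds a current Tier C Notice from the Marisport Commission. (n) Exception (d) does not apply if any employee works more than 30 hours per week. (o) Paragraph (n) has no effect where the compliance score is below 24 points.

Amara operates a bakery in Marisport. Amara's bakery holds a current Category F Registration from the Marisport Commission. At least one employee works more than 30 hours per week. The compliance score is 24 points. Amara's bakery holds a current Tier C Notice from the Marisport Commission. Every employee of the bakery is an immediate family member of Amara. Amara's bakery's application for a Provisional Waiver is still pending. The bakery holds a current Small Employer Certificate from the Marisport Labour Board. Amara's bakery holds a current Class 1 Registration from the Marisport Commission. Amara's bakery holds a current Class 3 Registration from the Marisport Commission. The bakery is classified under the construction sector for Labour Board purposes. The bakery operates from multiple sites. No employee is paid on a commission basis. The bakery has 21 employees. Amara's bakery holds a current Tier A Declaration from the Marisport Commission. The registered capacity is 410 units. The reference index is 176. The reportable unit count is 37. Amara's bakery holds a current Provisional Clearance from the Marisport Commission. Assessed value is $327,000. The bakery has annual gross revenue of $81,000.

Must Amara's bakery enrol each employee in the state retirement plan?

Yes — Amara's bakery must enrol each employee in the state retirement plan.

Exception (a) requires that the employer operates from a single site; but the employer operates from multiple sites, so (a) is unavailable.
Exception (b): annual gross revenue is $81,000, under the $87,000 limit; a current Category F Registration is held — every condition holds. Turning to paragraphs (g)–(m): (g) operates against (b): the reference index is 176, less than the 210 limit. (h) operates (a current Provisional Clearance is held), but is displaced by (i): (i) is engaged — a current Tier A Declaration is held. (j) would limit (i) — the reportable unit count is 37, meeting the 37 threshold — but (k) sets (j) aside: (k) applies — a current Class 3 Registration is held. (l) applies (the registered capacity is 410 units, below the 420 units limit), but is itself disapplied by (m): (m) operates against (l): a current Tier C Notice is held. Exception (b) does not apply.
Exception (c) does not apply: the Provisional Waiver is not current.
All of (d)'s requirements are met (the employer's headcount is 21, less than the 22 limit; a current Small Employer Certificate is held; no employee is paid on commission). However, paragraphs (n)–(o) must be considered: (n) operates against (d): at least one employee exceeds 30 hours/week. (o), which would lift (n), does not operate here — the compliance score is 24 points, not below 24 points. So (d) is unavailable.
No exception displaces § 17.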